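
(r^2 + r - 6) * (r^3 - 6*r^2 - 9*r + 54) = r^5 - 5*r^4 - 21*r^3 + 81*r^2 + 108*r - 324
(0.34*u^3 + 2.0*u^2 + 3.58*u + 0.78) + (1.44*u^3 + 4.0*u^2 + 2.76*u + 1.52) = 1.78*u^3 + 6.0*u^2 + 6.34*u + 2.3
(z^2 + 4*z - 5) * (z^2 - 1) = z^4 + 4*z^3 - 6*z^2 - 4*z + 5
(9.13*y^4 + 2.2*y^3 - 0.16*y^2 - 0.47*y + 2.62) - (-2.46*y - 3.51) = 9.13*y^4 + 2.2*y^3 - 0.16*y^2 + 1.99*y + 6.13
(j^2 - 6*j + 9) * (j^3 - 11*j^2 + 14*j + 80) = j^5 - 17*j^4 + 89*j^3 - 103*j^2 - 354*j + 720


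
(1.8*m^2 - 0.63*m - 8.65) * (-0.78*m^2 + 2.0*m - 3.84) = -1.404*m^4 + 4.0914*m^3 - 1.425*m^2 - 14.8808*m + 33.216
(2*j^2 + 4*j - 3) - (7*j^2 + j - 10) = -5*j^2 + 3*j + 7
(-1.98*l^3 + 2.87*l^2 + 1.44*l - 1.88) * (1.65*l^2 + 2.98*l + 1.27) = -3.267*l^5 - 1.1649*l^4 + 8.414*l^3 + 4.8341*l^2 - 3.7736*l - 2.3876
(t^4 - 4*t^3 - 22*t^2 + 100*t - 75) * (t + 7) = t^5 + 3*t^4 - 50*t^3 - 54*t^2 + 625*t - 525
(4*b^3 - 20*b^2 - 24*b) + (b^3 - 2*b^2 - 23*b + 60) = 5*b^3 - 22*b^2 - 47*b + 60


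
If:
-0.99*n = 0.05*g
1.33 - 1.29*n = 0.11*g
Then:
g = 29.66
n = -1.50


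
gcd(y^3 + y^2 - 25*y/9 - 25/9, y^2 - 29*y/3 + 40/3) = y - 5/3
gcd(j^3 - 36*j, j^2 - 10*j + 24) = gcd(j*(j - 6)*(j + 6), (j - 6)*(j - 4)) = j - 6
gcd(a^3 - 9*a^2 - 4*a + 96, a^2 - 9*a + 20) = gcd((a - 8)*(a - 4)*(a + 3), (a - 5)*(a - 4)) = a - 4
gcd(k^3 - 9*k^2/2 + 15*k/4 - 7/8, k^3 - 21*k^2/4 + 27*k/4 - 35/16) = k^2 - 4*k + 7/4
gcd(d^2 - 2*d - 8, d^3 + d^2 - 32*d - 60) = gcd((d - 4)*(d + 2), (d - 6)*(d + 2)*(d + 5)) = d + 2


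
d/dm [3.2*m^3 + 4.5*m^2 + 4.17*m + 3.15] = 9.6*m^2 + 9.0*m + 4.17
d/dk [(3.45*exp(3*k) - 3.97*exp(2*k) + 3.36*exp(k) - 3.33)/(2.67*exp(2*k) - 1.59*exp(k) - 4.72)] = (9.2115*exp(4*k) - 10.971*exp(3*k) - 51.5109*exp(2*k) + 55.259*exp(k) - 21.1539)*exp(k)/(7.1289*exp(4*k) - 8.4906*exp(3*k) - 22.6767*exp(2*k) + 15.0096*exp(k) + 22.2784)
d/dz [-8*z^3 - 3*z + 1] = -24*z^2 - 3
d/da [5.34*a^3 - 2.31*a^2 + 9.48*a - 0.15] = 16.02*a^2 - 4.62*a + 9.48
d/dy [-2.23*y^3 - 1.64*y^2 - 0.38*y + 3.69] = -6.69*y^2 - 3.28*y - 0.38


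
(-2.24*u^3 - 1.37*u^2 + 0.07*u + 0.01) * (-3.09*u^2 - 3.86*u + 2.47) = 6.9216*u^5 + 12.8797*u^4 - 0.460900000000001*u^3 - 3.685*u^2 + 0.1343*u + 0.0247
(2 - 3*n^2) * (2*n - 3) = -6*n^3 + 9*n^2 + 4*n - 6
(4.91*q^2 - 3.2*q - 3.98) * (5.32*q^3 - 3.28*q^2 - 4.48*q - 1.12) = 26.1212*q^5 - 33.1288*q^4 - 32.6744*q^3 + 21.8912*q^2 + 21.4144*q + 4.4576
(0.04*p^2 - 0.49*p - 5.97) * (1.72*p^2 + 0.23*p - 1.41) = 0.0688*p^4 - 0.8336*p^3 - 10.4375*p^2 - 0.6822*p + 8.4177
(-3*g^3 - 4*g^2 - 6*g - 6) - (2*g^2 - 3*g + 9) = -3*g^3 - 6*g^2 - 3*g - 15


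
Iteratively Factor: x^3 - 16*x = (x)*(x^2 - 16) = x*(x + 4)*(x - 4)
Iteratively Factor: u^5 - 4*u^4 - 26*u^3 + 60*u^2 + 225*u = (u + 3)*(u^4 - 7*u^3 - 5*u^2 + 75*u) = (u - 5)*(u + 3)*(u^3 - 2*u^2 - 15*u) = (u - 5)^2*(u + 3)*(u^2 + 3*u) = u*(u - 5)^2*(u + 3)*(u + 3)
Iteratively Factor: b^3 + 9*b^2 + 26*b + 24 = (b + 3)*(b^2 + 6*b + 8) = (b + 3)*(b + 4)*(b + 2)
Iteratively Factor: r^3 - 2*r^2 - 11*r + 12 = (r - 1)*(r^2 - r - 12) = (r - 1)*(r + 3)*(r - 4)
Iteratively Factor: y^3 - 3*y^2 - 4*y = (y + 1)*(y^2 - 4*y) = (y - 4)*(y + 1)*(y)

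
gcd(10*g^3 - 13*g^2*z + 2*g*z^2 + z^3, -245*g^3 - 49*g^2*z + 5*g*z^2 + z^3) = 5*g + z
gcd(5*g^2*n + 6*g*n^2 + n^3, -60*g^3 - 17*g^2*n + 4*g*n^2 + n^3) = 5*g + n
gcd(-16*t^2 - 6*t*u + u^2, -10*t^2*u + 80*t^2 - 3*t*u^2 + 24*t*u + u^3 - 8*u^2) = 2*t + u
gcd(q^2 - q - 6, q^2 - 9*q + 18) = q - 3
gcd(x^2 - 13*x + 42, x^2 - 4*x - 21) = x - 7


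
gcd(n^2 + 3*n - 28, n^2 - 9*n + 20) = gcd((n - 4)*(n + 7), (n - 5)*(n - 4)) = n - 4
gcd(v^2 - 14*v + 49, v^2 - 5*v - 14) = v - 7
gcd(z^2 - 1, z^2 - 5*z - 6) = z + 1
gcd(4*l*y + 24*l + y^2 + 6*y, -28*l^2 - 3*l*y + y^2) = 4*l + y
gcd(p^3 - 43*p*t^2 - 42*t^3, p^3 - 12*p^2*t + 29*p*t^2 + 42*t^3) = p^2 - 6*p*t - 7*t^2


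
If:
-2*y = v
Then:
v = -2*y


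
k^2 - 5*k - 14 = (k - 7)*(k + 2)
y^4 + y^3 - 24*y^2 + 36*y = y*(y - 3)*(y - 2)*(y + 6)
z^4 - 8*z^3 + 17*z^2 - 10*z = z*(z - 5)*(z - 2)*(z - 1)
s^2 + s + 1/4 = (s + 1/2)^2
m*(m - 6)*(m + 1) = m^3 - 5*m^2 - 6*m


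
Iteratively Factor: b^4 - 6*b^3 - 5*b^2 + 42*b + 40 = (b + 1)*(b^3 - 7*b^2 + 2*b + 40) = (b + 1)*(b + 2)*(b^2 - 9*b + 20) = (b - 5)*(b + 1)*(b + 2)*(b - 4)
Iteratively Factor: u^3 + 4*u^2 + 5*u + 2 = (u + 2)*(u^2 + 2*u + 1) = (u + 1)*(u + 2)*(u + 1)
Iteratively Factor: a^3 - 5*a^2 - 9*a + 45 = (a - 5)*(a^2 - 9) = (a - 5)*(a + 3)*(a - 3)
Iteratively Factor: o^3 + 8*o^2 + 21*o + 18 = (o + 2)*(o^2 + 6*o + 9) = (o + 2)*(o + 3)*(o + 3)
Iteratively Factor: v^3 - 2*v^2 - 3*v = (v + 1)*(v^2 - 3*v) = v*(v + 1)*(v - 3)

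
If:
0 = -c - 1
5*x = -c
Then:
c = -1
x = 1/5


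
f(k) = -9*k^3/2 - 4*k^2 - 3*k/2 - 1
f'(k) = -27*k^2/2 - 8*k - 3/2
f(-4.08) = 244.16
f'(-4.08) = -193.59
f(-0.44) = -0.73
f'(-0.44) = -0.59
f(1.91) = -49.81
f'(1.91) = -66.03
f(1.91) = -49.81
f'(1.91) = -66.03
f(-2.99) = 88.01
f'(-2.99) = -98.27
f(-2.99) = 88.01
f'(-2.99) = -98.27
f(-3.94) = 218.05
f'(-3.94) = -179.55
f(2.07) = -61.16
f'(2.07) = -75.91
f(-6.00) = 836.00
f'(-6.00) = -439.50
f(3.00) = -163.00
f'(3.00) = -147.00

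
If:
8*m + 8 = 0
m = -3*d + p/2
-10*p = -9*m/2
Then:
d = 31/120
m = -1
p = -9/20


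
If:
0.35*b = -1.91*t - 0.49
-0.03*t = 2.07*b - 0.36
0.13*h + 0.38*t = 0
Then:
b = 0.18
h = 0.85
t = -0.29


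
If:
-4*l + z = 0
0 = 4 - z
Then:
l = 1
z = 4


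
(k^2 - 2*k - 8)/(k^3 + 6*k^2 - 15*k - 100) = (k + 2)/(k^2 + 10*k + 25)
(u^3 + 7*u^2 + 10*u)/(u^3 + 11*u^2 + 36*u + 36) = u*(u + 5)/(u^2 + 9*u + 18)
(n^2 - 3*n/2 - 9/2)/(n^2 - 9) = (n + 3/2)/(n + 3)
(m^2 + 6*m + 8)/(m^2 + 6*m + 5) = (m^2 + 6*m + 8)/(m^2 + 6*m + 5)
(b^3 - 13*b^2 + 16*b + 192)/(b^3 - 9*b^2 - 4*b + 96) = (b - 8)/(b - 4)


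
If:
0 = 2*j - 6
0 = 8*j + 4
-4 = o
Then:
No Solution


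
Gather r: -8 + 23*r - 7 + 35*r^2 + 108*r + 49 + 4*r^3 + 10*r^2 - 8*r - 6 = 4*r^3 + 45*r^2 + 123*r + 28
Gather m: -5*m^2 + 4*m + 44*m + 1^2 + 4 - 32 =-5*m^2 + 48*m - 27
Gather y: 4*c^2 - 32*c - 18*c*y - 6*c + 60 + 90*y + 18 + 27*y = 4*c^2 - 38*c + y*(117 - 18*c) + 78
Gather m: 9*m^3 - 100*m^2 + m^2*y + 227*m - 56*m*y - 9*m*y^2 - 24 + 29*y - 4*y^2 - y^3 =9*m^3 + m^2*(y - 100) + m*(-9*y^2 - 56*y + 227) - y^3 - 4*y^2 + 29*y - 24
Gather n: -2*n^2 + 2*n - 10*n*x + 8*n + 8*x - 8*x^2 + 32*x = -2*n^2 + n*(10 - 10*x) - 8*x^2 + 40*x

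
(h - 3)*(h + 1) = h^2 - 2*h - 3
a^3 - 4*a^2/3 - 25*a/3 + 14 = (a - 7/3)*(a - 2)*(a + 3)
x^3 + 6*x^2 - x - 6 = (x - 1)*(x + 1)*(x + 6)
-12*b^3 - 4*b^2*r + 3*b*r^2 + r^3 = (-2*b + r)*(2*b + r)*(3*b + r)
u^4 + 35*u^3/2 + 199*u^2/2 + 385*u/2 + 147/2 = (u + 1/2)*(u + 3)*(u + 7)^2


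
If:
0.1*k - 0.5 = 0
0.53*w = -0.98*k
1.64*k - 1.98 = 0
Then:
No Solution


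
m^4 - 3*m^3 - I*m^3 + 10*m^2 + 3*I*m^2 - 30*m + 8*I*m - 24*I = (m - 3)*(m - 4*I)*(m + I)*(m + 2*I)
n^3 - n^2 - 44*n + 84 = (n - 6)*(n - 2)*(n + 7)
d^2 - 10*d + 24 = (d - 6)*(d - 4)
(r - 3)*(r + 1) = r^2 - 2*r - 3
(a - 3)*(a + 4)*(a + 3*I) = a^3 + a^2 + 3*I*a^2 - 12*a + 3*I*a - 36*I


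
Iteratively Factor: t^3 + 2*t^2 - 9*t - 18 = (t - 3)*(t^2 + 5*t + 6) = (t - 3)*(t + 3)*(t + 2)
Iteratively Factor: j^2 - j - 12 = (j + 3)*(j - 4)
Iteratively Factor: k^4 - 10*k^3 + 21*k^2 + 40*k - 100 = (k - 5)*(k^3 - 5*k^2 - 4*k + 20) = (k - 5)*(k + 2)*(k^2 - 7*k + 10) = (k - 5)*(k - 2)*(k + 2)*(k - 5)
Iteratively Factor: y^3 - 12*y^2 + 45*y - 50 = (y - 5)*(y^2 - 7*y + 10) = (y - 5)^2*(y - 2)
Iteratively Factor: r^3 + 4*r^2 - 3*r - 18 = (r + 3)*(r^2 + r - 6) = (r + 3)^2*(r - 2)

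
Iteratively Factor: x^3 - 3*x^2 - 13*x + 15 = (x - 5)*(x^2 + 2*x - 3) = (x - 5)*(x - 1)*(x + 3)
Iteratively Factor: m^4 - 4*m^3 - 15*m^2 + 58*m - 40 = (m - 5)*(m^3 + m^2 - 10*m + 8) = (m - 5)*(m + 4)*(m^2 - 3*m + 2) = (m - 5)*(m - 2)*(m + 4)*(m - 1)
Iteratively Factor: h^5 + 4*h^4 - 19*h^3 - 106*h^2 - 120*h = (h + 2)*(h^4 + 2*h^3 - 23*h^2 - 60*h) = (h - 5)*(h + 2)*(h^3 + 7*h^2 + 12*h) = (h - 5)*(h + 2)*(h + 3)*(h^2 + 4*h) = (h - 5)*(h + 2)*(h + 3)*(h + 4)*(h)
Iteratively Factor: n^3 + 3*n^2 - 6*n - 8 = (n + 1)*(n^2 + 2*n - 8) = (n + 1)*(n + 4)*(n - 2)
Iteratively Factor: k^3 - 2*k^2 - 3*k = (k)*(k^2 - 2*k - 3) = k*(k - 3)*(k + 1)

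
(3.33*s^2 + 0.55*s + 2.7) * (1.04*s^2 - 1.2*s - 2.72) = 3.4632*s^4 - 3.424*s^3 - 6.9096*s^2 - 4.736*s - 7.344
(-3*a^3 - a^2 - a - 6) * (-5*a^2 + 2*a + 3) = 15*a^5 - a^4 - 6*a^3 + 25*a^2 - 15*a - 18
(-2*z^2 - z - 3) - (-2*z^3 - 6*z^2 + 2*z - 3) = 2*z^3 + 4*z^2 - 3*z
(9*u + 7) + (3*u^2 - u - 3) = 3*u^2 + 8*u + 4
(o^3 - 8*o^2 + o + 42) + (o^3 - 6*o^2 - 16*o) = 2*o^3 - 14*o^2 - 15*o + 42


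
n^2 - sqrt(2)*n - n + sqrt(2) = (n - 1)*(n - sqrt(2))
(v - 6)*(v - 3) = v^2 - 9*v + 18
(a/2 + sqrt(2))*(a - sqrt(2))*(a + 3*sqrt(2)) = a^3/2 + 2*sqrt(2)*a^2 + a - 6*sqrt(2)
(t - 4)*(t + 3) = t^2 - t - 12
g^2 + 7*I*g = g*(g + 7*I)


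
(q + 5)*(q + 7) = q^2 + 12*q + 35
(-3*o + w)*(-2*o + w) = 6*o^2 - 5*o*w + w^2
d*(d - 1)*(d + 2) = d^3 + d^2 - 2*d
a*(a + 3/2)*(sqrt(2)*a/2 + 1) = sqrt(2)*a^3/2 + a^2 + 3*sqrt(2)*a^2/4 + 3*a/2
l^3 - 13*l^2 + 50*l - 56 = (l - 7)*(l - 4)*(l - 2)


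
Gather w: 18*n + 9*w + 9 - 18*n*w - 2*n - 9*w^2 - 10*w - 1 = 16*n - 9*w^2 + w*(-18*n - 1) + 8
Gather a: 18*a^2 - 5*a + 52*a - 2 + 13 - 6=18*a^2 + 47*a + 5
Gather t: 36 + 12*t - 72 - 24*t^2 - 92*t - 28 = -24*t^2 - 80*t - 64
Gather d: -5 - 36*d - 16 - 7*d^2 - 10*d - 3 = -7*d^2 - 46*d - 24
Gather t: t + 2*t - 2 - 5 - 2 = 3*t - 9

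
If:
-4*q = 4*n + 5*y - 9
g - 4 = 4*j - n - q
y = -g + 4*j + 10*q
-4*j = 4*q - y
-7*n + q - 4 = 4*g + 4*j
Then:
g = 696/101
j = -27/404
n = -435/101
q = 116/101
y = 437/101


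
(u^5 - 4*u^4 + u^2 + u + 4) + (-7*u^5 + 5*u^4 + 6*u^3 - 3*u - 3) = -6*u^5 + u^4 + 6*u^3 + u^2 - 2*u + 1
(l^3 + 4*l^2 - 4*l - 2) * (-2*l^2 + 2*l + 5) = -2*l^5 - 6*l^4 + 21*l^3 + 16*l^2 - 24*l - 10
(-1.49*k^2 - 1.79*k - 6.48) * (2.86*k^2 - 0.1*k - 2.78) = -4.2614*k^4 - 4.9704*k^3 - 14.2116*k^2 + 5.6242*k + 18.0144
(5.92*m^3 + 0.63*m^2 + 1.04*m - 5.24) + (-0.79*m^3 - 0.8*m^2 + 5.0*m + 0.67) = 5.13*m^3 - 0.17*m^2 + 6.04*m - 4.57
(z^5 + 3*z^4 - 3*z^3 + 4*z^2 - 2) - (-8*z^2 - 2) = z^5 + 3*z^4 - 3*z^3 + 12*z^2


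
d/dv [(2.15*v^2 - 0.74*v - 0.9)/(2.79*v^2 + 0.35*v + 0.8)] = (2.8171*v^2 + 8.462*v - 0.277)/(7.7841*v^4 + 1.953*v^3 + 4.5865*v^2 + 0.56*v + 0.64)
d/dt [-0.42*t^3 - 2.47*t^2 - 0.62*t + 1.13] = -1.26*t^2 - 4.94*t - 0.62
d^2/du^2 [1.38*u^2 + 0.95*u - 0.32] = 2.76000000000000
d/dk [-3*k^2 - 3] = -6*k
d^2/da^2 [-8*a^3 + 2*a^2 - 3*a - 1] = 4 - 48*a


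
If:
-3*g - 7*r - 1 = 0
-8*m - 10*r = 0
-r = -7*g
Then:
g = -1/52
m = 35/208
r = -7/52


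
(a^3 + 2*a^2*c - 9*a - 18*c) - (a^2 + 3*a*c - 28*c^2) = a^3 + 2*a^2*c - a^2 - 3*a*c - 9*a + 28*c^2 - 18*c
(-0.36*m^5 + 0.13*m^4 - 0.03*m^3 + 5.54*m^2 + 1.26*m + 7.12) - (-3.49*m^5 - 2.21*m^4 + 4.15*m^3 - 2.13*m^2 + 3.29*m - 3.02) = 3.13*m^5 + 2.34*m^4 - 4.18*m^3 + 7.67*m^2 - 2.03*m + 10.14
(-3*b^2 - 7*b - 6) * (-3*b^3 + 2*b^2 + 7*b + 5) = 9*b^5 + 15*b^4 - 17*b^3 - 76*b^2 - 77*b - 30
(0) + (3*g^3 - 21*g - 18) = 3*g^3 - 21*g - 18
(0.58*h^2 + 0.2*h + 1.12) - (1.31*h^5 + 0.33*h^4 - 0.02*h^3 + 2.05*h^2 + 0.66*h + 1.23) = -1.31*h^5 - 0.33*h^4 + 0.02*h^3 - 1.47*h^2 - 0.46*h - 0.11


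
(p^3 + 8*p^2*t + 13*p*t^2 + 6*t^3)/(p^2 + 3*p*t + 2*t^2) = (p^2 + 7*p*t + 6*t^2)/(p + 2*t)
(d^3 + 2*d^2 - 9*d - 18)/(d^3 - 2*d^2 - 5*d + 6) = (d + 3)/(d - 1)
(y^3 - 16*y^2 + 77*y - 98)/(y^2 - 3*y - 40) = (-y^3 + 16*y^2 - 77*y + 98)/(-y^2 + 3*y + 40)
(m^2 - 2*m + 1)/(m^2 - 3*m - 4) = (-m^2 + 2*m - 1)/(-m^2 + 3*m + 4)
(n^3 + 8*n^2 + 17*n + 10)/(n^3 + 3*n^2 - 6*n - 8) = (n^2 + 7*n + 10)/(n^2 + 2*n - 8)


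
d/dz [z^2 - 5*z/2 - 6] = 2*z - 5/2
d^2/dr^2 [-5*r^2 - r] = -10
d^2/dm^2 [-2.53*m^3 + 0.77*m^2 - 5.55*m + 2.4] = 1.54 - 15.18*m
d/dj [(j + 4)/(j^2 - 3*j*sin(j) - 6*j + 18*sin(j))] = (3*j^2*cos(j) - j^2 - 6*j*cos(j) - 8*j + 30*sin(j) - 72*cos(j) + 24)/((j - 6)^2*(j - 3*sin(j))^2)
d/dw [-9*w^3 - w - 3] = -27*w^2 - 1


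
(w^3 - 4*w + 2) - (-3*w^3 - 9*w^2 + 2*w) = 4*w^3 + 9*w^2 - 6*w + 2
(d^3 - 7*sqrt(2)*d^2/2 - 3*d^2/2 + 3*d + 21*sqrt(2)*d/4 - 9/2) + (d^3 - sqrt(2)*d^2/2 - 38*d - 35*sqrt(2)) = 2*d^3 - 4*sqrt(2)*d^2 - 3*d^2/2 - 35*d + 21*sqrt(2)*d/4 - 35*sqrt(2) - 9/2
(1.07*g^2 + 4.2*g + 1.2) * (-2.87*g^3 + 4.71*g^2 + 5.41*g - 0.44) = -3.0709*g^5 - 7.0143*g^4 + 22.1267*g^3 + 27.9032*g^2 + 4.644*g - 0.528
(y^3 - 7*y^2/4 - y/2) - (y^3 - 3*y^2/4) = -y^2 - y/2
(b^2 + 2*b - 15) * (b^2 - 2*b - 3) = b^4 - 22*b^2 + 24*b + 45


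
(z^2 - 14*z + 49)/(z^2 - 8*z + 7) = (z - 7)/(z - 1)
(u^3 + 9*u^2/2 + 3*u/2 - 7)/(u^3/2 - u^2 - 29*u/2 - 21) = (2*u^2 + 5*u - 7)/(u^2 - 4*u - 21)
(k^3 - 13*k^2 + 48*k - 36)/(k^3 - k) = (k^2 - 12*k + 36)/(k*(k + 1))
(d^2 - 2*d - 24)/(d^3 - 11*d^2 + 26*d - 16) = (d^2 - 2*d - 24)/(d^3 - 11*d^2 + 26*d - 16)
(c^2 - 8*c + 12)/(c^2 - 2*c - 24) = (c - 2)/(c + 4)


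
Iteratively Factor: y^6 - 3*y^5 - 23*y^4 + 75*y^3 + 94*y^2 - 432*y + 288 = (y - 1)*(y^5 - 2*y^4 - 25*y^3 + 50*y^2 + 144*y - 288) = (y - 3)*(y - 1)*(y^4 + y^3 - 22*y^2 - 16*y + 96) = (y - 3)*(y - 2)*(y - 1)*(y^3 + 3*y^2 - 16*y - 48) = (y - 3)*(y - 2)*(y - 1)*(y + 3)*(y^2 - 16) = (y - 4)*(y - 3)*(y - 2)*(y - 1)*(y + 3)*(y + 4)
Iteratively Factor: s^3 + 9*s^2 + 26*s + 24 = (s + 3)*(s^2 + 6*s + 8) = (s + 3)*(s + 4)*(s + 2)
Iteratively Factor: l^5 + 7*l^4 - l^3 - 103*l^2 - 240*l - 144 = (l + 4)*(l^4 + 3*l^3 - 13*l^2 - 51*l - 36) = (l - 4)*(l + 4)*(l^3 + 7*l^2 + 15*l + 9) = (l - 4)*(l + 3)*(l + 4)*(l^2 + 4*l + 3) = (l - 4)*(l + 1)*(l + 3)*(l + 4)*(l + 3)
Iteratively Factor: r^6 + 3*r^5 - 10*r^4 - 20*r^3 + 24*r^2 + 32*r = (r - 2)*(r^5 + 5*r^4 - 20*r^2 - 16*r) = r*(r - 2)*(r^4 + 5*r^3 - 20*r - 16) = r*(r - 2)^2*(r^3 + 7*r^2 + 14*r + 8) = r*(r - 2)^2*(r + 2)*(r^2 + 5*r + 4) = r*(r - 2)^2*(r + 1)*(r + 2)*(r + 4)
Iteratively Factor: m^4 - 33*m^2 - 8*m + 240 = (m - 5)*(m^3 + 5*m^2 - 8*m - 48) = (m - 5)*(m - 3)*(m^2 + 8*m + 16) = (m - 5)*(m - 3)*(m + 4)*(m + 4)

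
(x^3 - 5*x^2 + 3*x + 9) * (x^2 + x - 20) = x^5 - 4*x^4 - 22*x^3 + 112*x^2 - 51*x - 180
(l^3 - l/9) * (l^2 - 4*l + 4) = l^5 - 4*l^4 + 35*l^3/9 + 4*l^2/9 - 4*l/9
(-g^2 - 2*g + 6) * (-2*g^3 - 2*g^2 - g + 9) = 2*g^5 + 6*g^4 - 7*g^3 - 19*g^2 - 24*g + 54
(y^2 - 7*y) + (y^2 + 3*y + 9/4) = 2*y^2 - 4*y + 9/4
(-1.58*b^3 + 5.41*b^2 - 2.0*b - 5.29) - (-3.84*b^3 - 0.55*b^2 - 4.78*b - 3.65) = 2.26*b^3 + 5.96*b^2 + 2.78*b - 1.64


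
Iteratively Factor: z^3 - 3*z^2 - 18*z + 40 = (z - 2)*(z^2 - z - 20) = (z - 2)*(z + 4)*(z - 5)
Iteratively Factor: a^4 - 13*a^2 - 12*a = (a - 4)*(a^3 + 4*a^2 + 3*a) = a*(a - 4)*(a^2 + 4*a + 3) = a*(a - 4)*(a + 3)*(a + 1)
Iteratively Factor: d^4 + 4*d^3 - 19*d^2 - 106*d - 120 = (d + 3)*(d^3 + d^2 - 22*d - 40) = (d + 2)*(d + 3)*(d^2 - d - 20) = (d - 5)*(d + 2)*(d + 3)*(d + 4)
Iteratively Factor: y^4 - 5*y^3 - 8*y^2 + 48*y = (y + 3)*(y^3 - 8*y^2 + 16*y) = (y - 4)*(y + 3)*(y^2 - 4*y) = (y - 4)^2*(y + 3)*(y)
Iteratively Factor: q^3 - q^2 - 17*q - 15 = (q + 1)*(q^2 - 2*q - 15) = (q + 1)*(q + 3)*(q - 5)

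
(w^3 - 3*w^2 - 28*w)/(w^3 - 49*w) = (w + 4)/(w + 7)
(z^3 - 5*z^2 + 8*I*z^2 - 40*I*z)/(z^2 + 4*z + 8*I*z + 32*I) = z*(z - 5)/(z + 4)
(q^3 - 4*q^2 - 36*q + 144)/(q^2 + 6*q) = q - 10 + 24/q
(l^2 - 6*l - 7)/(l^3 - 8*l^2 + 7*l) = (l + 1)/(l*(l - 1))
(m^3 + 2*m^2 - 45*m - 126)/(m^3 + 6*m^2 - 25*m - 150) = (m^2 - 4*m - 21)/(m^2 - 25)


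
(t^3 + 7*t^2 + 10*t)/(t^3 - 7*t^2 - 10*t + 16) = t*(t + 5)/(t^2 - 9*t + 8)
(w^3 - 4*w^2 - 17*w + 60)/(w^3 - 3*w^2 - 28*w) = (w^2 - 8*w + 15)/(w*(w - 7))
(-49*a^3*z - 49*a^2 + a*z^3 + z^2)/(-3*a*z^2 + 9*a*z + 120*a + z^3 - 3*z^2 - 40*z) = (49*a^3*z + 49*a^2 - a*z^3 - z^2)/(3*a*z^2 - 9*a*z - 120*a - z^3 + 3*z^2 + 40*z)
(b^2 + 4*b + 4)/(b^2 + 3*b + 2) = (b + 2)/(b + 1)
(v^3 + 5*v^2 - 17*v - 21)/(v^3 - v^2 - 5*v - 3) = (v + 7)/(v + 1)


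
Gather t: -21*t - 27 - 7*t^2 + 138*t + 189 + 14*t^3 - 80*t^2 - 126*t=14*t^3 - 87*t^2 - 9*t + 162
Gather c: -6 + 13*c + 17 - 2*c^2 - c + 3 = -2*c^2 + 12*c + 14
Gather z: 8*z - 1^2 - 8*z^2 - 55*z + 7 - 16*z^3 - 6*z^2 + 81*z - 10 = -16*z^3 - 14*z^2 + 34*z - 4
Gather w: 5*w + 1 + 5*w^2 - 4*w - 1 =5*w^2 + w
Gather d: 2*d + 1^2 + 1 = 2*d + 2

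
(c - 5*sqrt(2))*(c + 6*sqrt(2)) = c^2 + sqrt(2)*c - 60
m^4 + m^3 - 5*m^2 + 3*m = m*(m - 1)^2*(m + 3)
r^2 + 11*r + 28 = (r + 4)*(r + 7)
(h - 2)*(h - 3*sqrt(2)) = h^2 - 3*sqrt(2)*h - 2*h + 6*sqrt(2)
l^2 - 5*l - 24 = (l - 8)*(l + 3)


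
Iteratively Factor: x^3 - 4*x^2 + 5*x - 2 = (x - 1)*(x^2 - 3*x + 2) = (x - 2)*(x - 1)*(x - 1)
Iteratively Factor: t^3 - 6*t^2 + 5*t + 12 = (t - 4)*(t^2 - 2*t - 3) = (t - 4)*(t - 3)*(t + 1)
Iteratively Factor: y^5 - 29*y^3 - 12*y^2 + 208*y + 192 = (y + 3)*(y^4 - 3*y^3 - 20*y^2 + 48*y + 64) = (y - 4)*(y + 3)*(y^3 + y^2 - 16*y - 16) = (y - 4)*(y + 1)*(y + 3)*(y^2 - 16) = (y - 4)*(y + 1)*(y + 3)*(y + 4)*(y - 4)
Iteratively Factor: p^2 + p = (p)*(p + 1)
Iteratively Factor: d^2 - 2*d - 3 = (d + 1)*(d - 3)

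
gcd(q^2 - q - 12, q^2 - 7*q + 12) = q - 4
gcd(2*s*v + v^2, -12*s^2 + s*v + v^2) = 1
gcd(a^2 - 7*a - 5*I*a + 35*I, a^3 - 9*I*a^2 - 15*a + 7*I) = 1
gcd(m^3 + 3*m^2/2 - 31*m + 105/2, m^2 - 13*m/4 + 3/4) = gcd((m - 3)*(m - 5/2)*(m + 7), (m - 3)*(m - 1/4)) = m - 3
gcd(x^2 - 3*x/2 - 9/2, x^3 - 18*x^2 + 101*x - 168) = x - 3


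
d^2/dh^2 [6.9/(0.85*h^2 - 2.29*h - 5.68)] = (9.9705*h^2 - 26.8617*h - 6.9*(1.7*h - 2.29)*(3.4*h - 4.58) - 66.6264)/(-0.85*h^2 + 2.29*h + 5.68)^3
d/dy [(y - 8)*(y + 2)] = 2*y - 6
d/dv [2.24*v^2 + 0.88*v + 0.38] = 4.48*v + 0.88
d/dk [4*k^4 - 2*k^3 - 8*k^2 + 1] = 2*k*(8*k^2 - 3*k - 8)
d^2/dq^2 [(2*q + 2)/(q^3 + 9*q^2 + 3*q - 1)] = 12*(3*(q + 1)*(q^2 + 6*q + 1)^2 - (q^2 + 6*q + (q + 1)*(q + 3) + 1)*(q^3 + 9*q^2 + 3*q - 1))/(q^3 + 9*q^2 + 3*q - 1)^3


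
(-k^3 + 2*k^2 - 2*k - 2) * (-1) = k^3 - 2*k^2 + 2*k + 2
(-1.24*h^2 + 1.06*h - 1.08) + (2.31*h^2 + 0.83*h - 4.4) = 1.07*h^2 + 1.89*h - 5.48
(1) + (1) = 2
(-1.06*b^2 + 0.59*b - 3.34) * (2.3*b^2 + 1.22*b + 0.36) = -2.438*b^4 + 0.0637999999999996*b^3 - 7.3438*b^2 - 3.8624*b - 1.2024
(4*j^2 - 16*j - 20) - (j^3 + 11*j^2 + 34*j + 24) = -j^3 - 7*j^2 - 50*j - 44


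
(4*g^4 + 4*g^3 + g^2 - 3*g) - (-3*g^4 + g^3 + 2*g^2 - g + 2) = 7*g^4 + 3*g^3 - g^2 - 2*g - 2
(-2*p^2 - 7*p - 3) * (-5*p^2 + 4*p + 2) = 10*p^4 + 27*p^3 - 17*p^2 - 26*p - 6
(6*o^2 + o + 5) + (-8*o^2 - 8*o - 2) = -2*o^2 - 7*o + 3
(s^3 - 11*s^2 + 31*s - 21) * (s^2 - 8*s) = s^5 - 19*s^4 + 119*s^3 - 269*s^2 + 168*s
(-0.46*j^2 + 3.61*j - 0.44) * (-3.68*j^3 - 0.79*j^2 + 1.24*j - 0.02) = 1.6928*j^5 - 12.9214*j^4 - 1.8031*j^3 + 4.8332*j^2 - 0.6178*j + 0.0088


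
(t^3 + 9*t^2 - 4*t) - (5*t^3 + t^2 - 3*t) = -4*t^3 + 8*t^2 - t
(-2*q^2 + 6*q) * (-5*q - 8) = 10*q^3 - 14*q^2 - 48*q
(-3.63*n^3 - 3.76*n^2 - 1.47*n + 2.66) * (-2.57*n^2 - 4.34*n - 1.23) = 9.3291*n^5 + 25.4174*n^4 + 24.5612*n^3 + 4.1684*n^2 - 9.7363*n - 3.2718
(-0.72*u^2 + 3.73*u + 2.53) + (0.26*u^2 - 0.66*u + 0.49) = -0.46*u^2 + 3.07*u + 3.02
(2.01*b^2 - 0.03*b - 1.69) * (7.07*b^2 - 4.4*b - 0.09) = 14.2107*b^4 - 9.0561*b^3 - 11.9972*b^2 + 7.4387*b + 0.1521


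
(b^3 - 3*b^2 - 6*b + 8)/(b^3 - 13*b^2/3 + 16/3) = 3*(b^2 + b - 2)/(3*b^2 - b - 4)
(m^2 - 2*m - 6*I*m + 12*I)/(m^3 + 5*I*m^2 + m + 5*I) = (m^2 - 2*m - 6*I*m + 12*I)/(m^3 + 5*I*m^2 + m + 5*I)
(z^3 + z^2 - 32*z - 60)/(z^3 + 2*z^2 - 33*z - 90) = (z + 2)/(z + 3)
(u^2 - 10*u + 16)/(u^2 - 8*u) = (u - 2)/u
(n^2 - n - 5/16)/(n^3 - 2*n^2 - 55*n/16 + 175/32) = 2*(4*n + 1)/(8*n^2 - 6*n - 35)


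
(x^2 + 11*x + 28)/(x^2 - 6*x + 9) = (x^2 + 11*x + 28)/(x^2 - 6*x + 9)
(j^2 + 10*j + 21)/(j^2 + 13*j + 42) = (j + 3)/(j + 6)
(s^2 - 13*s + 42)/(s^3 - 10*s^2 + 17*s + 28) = (s - 6)/(s^2 - 3*s - 4)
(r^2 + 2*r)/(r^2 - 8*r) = (r + 2)/(r - 8)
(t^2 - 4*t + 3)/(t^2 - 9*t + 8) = (t - 3)/(t - 8)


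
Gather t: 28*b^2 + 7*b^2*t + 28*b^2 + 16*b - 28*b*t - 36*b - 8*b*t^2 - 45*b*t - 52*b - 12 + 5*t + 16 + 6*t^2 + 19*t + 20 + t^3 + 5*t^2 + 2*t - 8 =56*b^2 - 72*b + t^3 + t^2*(11 - 8*b) + t*(7*b^2 - 73*b + 26) + 16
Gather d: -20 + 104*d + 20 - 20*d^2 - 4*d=-20*d^2 + 100*d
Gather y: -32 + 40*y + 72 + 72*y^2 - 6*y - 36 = 72*y^2 + 34*y + 4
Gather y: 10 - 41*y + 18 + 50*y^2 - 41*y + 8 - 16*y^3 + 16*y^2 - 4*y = -16*y^3 + 66*y^2 - 86*y + 36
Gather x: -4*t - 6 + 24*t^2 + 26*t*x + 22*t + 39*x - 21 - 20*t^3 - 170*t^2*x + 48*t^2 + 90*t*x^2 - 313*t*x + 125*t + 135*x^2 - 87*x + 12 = -20*t^3 + 72*t^2 + 143*t + x^2*(90*t + 135) + x*(-170*t^2 - 287*t - 48) - 15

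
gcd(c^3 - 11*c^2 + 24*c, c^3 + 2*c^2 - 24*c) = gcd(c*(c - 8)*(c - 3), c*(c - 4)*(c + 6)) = c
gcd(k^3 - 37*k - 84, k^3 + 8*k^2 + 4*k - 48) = k + 4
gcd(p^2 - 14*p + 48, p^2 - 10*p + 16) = p - 8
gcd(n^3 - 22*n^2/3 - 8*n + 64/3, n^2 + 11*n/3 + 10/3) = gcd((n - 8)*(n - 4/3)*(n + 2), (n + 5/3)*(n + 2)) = n + 2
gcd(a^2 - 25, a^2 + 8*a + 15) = a + 5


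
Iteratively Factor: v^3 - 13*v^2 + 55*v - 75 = (v - 5)*(v^2 - 8*v + 15) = (v - 5)^2*(v - 3)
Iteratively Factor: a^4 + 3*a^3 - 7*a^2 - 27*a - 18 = (a + 1)*(a^3 + 2*a^2 - 9*a - 18) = (a - 3)*(a + 1)*(a^2 + 5*a + 6) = (a - 3)*(a + 1)*(a + 2)*(a + 3)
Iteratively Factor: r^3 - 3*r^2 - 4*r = (r + 1)*(r^2 - 4*r) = r*(r + 1)*(r - 4)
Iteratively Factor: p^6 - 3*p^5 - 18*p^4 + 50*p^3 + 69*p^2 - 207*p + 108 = (p + 3)*(p^5 - 6*p^4 + 50*p^2 - 81*p + 36) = (p - 1)*(p + 3)*(p^4 - 5*p^3 - 5*p^2 + 45*p - 36) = (p - 1)*(p + 3)^2*(p^3 - 8*p^2 + 19*p - 12) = (p - 1)^2*(p + 3)^2*(p^2 - 7*p + 12) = (p - 4)*(p - 1)^2*(p + 3)^2*(p - 3)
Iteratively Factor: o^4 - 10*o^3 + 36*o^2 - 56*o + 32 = (o - 2)*(o^3 - 8*o^2 + 20*o - 16) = (o - 2)^2*(o^2 - 6*o + 8) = (o - 4)*(o - 2)^2*(o - 2)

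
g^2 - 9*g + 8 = (g - 8)*(g - 1)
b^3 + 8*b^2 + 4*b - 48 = (b - 2)*(b + 4)*(b + 6)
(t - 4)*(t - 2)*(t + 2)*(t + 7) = t^4 + 3*t^3 - 32*t^2 - 12*t + 112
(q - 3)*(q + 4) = q^2 + q - 12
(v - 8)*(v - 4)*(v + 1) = v^3 - 11*v^2 + 20*v + 32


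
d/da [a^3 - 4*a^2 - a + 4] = 3*a^2 - 8*a - 1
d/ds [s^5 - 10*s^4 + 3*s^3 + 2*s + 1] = 5*s^4 - 40*s^3 + 9*s^2 + 2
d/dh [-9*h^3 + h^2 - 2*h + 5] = -27*h^2 + 2*h - 2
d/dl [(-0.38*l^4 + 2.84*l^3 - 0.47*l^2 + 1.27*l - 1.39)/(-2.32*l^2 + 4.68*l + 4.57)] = (1.7632*l^5 - 11.924*l^4 + 19.636*l^3 + 39.6832*l^2 - 10.7454*l + 12.3091)/(5.3824*l^4 - 21.7152*l^3 + 0.697599999999998*l^2 + 42.7752*l + 20.8849)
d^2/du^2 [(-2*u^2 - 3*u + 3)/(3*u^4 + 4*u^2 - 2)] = 4*(-27*u^8 - 81*u^7 + 147*u^6 - 54*u^5 + 90*u^4 - 114*u^3 + 102*u^2 - 36*u + 8)/(27*u^12 + 108*u^10 + 90*u^8 - 80*u^6 - 60*u^4 + 48*u^2 - 8)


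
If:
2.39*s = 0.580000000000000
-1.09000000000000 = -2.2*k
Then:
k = 0.50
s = 0.24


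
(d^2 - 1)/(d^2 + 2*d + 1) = (d - 1)/(d + 1)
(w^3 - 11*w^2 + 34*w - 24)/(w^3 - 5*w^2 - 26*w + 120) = (w - 1)/(w + 5)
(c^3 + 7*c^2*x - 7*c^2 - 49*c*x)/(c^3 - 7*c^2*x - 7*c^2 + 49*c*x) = (-c - 7*x)/(-c + 7*x)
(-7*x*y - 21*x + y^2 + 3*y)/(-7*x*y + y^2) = (y + 3)/y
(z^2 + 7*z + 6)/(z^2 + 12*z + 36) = (z + 1)/(z + 6)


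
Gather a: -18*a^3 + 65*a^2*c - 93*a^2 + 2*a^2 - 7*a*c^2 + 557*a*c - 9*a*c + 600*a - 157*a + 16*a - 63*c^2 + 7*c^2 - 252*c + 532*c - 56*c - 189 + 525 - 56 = -18*a^3 + a^2*(65*c - 91) + a*(-7*c^2 + 548*c + 459) - 56*c^2 + 224*c + 280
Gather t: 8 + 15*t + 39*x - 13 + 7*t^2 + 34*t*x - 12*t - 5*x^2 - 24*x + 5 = 7*t^2 + t*(34*x + 3) - 5*x^2 + 15*x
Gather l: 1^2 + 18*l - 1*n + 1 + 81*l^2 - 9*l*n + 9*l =81*l^2 + l*(27 - 9*n) - n + 2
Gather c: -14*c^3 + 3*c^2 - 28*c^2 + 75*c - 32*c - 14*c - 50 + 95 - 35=-14*c^3 - 25*c^2 + 29*c + 10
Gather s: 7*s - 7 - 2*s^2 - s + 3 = -2*s^2 + 6*s - 4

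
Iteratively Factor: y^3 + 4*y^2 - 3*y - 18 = (y + 3)*(y^2 + y - 6) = (y - 2)*(y + 3)*(y + 3)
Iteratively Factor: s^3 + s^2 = (s)*(s^2 + s) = s*(s + 1)*(s)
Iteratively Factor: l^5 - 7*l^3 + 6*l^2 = (l)*(l^4 - 7*l^2 + 6*l) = l^2*(l^3 - 7*l + 6) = l^2*(l - 2)*(l^2 + 2*l - 3) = l^2*(l - 2)*(l + 3)*(l - 1)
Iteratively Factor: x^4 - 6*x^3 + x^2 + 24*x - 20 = (x - 1)*(x^3 - 5*x^2 - 4*x + 20) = (x - 1)*(x + 2)*(x^2 - 7*x + 10) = (x - 5)*(x - 1)*(x + 2)*(x - 2)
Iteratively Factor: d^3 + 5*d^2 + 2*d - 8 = (d - 1)*(d^2 + 6*d + 8) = (d - 1)*(d + 4)*(d + 2)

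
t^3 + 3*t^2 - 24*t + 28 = (t - 2)^2*(t + 7)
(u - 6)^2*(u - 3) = u^3 - 15*u^2 + 72*u - 108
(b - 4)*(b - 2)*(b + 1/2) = b^3 - 11*b^2/2 + 5*b + 4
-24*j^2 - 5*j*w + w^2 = (-8*j + w)*(3*j + w)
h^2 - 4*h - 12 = (h - 6)*(h + 2)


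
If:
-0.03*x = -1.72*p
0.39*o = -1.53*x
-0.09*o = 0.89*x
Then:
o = 0.00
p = 0.00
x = 0.00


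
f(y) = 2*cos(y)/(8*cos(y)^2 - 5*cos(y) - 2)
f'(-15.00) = -0.21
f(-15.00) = -0.24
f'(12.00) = -30.25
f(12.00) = -3.23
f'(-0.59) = -21.03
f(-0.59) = -2.63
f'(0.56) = 33.77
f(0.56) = -3.43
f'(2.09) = 1.15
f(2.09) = -0.40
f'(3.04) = 0.02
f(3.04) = -0.18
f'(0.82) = 2.94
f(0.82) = -0.81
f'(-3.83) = 0.20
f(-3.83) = -0.23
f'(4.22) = -1.44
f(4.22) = -0.44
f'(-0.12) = -2.79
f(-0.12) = 2.16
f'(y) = 2*(16*sin(y)*cos(y) - 5*sin(y))*cos(y)/(8*cos(y)^2 - 5*cos(y) - 2)^2 - 2*sin(y)/(8*cos(y)^2 - 5*cos(y) - 2)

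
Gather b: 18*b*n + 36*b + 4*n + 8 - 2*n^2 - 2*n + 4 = b*(18*n + 36) - 2*n^2 + 2*n + 12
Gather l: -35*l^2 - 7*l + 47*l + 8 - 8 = -35*l^2 + 40*l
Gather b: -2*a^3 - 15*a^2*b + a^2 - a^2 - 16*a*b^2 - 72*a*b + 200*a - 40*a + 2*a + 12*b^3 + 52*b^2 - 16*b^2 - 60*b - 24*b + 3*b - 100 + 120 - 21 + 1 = -2*a^3 + 162*a + 12*b^3 + b^2*(36 - 16*a) + b*(-15*a^2 - 72*a - 81)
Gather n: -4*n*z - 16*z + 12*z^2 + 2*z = -4*n*z + 12*z^2 - 14*z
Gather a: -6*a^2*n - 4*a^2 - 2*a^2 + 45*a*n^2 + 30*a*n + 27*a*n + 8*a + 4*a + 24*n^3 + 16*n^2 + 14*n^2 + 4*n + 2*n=a^2*(-6*n - 6) + a*(45*n^2 + 57*n + 12) + 24*n^3 + 30*n^2 + 6*n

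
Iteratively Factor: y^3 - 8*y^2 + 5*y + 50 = (y - 5)*(y^2 - 3*y - 10) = (y - 5)*(y + 2)*(y - 5)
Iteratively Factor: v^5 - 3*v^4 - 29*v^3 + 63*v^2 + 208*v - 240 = (v + 3)*(v^4 - 6*v^3 - 11*v^2 + 96*v - 80) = (v - 1)*(v + 3)*(v^3 - 5*v^2 - 16*v + 80) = (v - 4)*(v - 1)*(v + 3)*(v^2 - v - 20) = (v - 5)*(v - 4)*(v - 1)*(v + 3)*(v + 4)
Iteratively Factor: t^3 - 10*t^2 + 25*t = (t)*(t^2 - 10*t + 25) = t*(t - 5)*(t - 5)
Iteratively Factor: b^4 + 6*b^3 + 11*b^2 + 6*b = (b + 3)*(b^3 + 3*b^2 + 2*b) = (b + 2)*(b + 3)*(b^2 + b) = b*(b + 2)*(b + 3)*(b + 1)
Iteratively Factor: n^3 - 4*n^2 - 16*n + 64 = (n - 4)*(n^2 - 16) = (n - 4)*(n + 4)*(n - 4)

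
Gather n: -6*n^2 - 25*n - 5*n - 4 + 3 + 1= -6*n^2 - 30*n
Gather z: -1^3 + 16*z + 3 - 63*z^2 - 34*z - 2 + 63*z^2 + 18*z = 0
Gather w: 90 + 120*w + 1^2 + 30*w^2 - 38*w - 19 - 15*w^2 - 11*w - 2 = 15*w^2 + 71*w + 70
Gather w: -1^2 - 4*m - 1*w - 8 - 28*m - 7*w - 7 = -32*m - 8*w - 16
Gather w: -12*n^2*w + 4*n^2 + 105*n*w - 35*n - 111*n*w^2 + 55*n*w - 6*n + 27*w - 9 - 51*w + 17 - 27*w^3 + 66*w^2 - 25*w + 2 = 4*n^2 - 41*n - 27*w^3 + w^2*(66 - 111*n) + w*(-12*n^2 + 160*n - 49) + 10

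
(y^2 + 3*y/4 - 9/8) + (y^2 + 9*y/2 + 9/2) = 2*y^2 + 21*y/4 + 27/8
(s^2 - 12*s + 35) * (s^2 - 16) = s^4 - 12*s^3 + 19*s^2 + 192*s - 560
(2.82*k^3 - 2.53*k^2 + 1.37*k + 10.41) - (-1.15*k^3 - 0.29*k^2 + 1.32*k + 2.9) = 3.97*k^3 - 2.24*k^2 + 0.05*k + 7.51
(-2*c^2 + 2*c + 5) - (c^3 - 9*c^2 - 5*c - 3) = -c^3 + 7*c^2 + 7*c + 8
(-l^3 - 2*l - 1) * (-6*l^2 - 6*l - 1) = 6*l^5 + 6*l^4 + 13*l^3 + 18*l^2 + 8*l + 1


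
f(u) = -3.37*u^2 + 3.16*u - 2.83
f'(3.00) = -17.06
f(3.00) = -23.68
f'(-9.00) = 63.82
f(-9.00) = -304.24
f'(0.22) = 1.68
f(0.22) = -2.30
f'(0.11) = 2.42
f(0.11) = -2.52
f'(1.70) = -8.30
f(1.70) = -7.20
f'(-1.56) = 13.67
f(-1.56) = -15.96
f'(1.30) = -5.60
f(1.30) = -4.42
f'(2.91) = -16.45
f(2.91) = -22.17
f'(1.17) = -4.73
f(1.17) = -3.75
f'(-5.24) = 38.48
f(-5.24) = -111.92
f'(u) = 3.16 - 6.74*u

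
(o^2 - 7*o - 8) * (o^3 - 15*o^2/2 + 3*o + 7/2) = o^5 - 29*o^4/2 + 95*o^3/2 + 85*o^2/2 - 97*o/2 - 28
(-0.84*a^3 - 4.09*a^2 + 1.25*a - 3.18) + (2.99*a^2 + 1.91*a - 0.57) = -0.84*a^3 - 1.1*a^2 + 3.16*a - 3.75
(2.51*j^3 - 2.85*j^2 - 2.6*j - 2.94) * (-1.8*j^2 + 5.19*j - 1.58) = -4.518*j^5 + 18.1569*j^4 - 14.0773*j^3 - 3.699*j^2 - 11.1506*j + 4.6452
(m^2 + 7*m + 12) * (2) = 2*m^2 + 14*m + 24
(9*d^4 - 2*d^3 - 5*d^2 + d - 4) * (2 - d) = -9*d^5 + 20*d^4 + d^3 - 11*d^2 + 6*d - 8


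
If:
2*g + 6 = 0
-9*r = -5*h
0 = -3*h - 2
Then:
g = -3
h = -2/3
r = -10/27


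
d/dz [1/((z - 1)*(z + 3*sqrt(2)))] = ((1 - z)*(z + 3*sqrt(2)) - (z - 1)^2)/((z - 1)^3*(z + 3*sqrt(2))^2)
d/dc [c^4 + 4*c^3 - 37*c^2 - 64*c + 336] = 4*c^3 + 12*c^2 - 74*c - 64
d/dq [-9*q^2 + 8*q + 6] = 8 - 18*q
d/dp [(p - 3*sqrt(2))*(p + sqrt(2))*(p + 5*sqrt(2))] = 3*p^2 + 6*sqrt(2)*p - 26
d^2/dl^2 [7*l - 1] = 0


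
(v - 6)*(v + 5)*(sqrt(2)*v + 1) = sqrt(2)*v^3 - sqrt(2)*v^2 + v^2 - 30*sqrt(2)*v - v - 30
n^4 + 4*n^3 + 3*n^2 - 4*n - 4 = (n - 1)*(n + 1)*(n + 2)^2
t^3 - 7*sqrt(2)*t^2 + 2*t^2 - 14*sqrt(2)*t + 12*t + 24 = (t + 2)*(t - 6*sqrt(2))*(t - sqrt(2))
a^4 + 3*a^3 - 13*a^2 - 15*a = a*(a - 3)*(a + 1)*(a + 5)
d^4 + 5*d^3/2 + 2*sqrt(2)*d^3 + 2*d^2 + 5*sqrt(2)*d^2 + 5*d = d*(d + 5/2)*(d + sqrt(2))^2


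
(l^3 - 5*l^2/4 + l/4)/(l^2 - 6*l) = (4*l^2 - 5*l + 1)/(4*(l - 6))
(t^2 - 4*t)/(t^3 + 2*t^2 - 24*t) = 1/(t + 6)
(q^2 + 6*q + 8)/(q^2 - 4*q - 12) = (q + 4)/(q - 6)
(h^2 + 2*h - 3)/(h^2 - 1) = (h + 3)/(h + 1)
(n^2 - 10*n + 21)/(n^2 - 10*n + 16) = (n^2 - 10*n + 21)/(n^2 - 10*n + 16)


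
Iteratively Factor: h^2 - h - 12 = (h - 4)*(h + 3)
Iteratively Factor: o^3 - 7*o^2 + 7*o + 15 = (o - 3)*(o^2 - 4*o - 5) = (o - 5)*(o - 3)*(o + 1)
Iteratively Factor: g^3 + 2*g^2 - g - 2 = (g + 1)*(g^2 + g - 2) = (g - 1)*(g + 1)*(g + 2)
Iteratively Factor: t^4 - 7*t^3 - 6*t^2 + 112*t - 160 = (t - 5)*(t^3 - 2*t^2 - 16*t + 32) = (t - 5)*(t + 4)*(t^2 - 6*t + 8) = (t - 5)*(t - 2)*(t + 4)*(t - 4)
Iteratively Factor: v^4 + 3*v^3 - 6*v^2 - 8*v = (v + 4)*(v^3 - v^2 - 2*v) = (v - 2)*(v + 4)*(v^2 + v) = v*(v - 2)*(v + 4)*(v + 1)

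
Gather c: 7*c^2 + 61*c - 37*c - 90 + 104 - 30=7*c^2 + 24*c - 16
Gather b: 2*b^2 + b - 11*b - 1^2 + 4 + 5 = 2*b^2 - 10*b + 8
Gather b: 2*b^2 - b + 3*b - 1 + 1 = 2*b^2 + 2*b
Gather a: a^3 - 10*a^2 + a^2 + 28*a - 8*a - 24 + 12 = a^3 - 9*a^2 + 20*a - 12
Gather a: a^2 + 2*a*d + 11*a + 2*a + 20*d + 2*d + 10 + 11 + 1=a^2 + a*(2*d + 13) + 22*d + 22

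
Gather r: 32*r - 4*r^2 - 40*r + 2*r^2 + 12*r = -2*r^2 + 4*r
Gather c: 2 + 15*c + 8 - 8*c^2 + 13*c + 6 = -8*c^2 + 28*c + 16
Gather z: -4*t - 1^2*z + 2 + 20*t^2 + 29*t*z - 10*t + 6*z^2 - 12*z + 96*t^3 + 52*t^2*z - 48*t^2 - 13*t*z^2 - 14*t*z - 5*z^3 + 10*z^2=96*t^3 - 28*t^2 - 14*t - 5*z^3 + z^2*(16 - 13*t) + z*(52*t^2 + 15*t - 13) + 2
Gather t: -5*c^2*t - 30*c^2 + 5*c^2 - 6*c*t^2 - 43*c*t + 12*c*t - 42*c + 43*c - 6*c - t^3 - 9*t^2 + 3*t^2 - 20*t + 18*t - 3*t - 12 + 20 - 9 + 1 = -25*c^2 - 5*c - t^3 + t^2*(-6*c - 6) + t*(-5*c^2 - 31*c - 5)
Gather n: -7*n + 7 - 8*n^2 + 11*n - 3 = -8*n^2 + 4*n + 4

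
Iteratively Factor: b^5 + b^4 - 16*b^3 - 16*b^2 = (b)*(b^4 + b^3 - 16*b^2 - 16*b) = b*(b + 1)*(b^3 - 16*b) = b^2*(b + 1)*(b^2 - 16) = b^2*(b - 4)*(b + 1)*(b + 4)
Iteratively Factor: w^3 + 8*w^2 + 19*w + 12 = (w + 4)*(w^2 + 4*w + 3) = (w + 3)*(w + 4)*(w + 1)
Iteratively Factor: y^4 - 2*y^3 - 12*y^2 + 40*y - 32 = (y - 2)*(y^3 - 12*y + 16) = (y - 2)*(y + 4)*(y^2 - 4*y + 4) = (y - 2)^2*(y + 4)*(y - 2)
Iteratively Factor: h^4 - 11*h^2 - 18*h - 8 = (h + 1)*(h^3 - h^2 - 10*h - 8) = (h - 4)*(h + 1)*(h^2 + 3*h + 2) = (h - 4)*(h + 1)^2*(h + 2)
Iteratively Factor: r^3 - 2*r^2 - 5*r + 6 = (r - 1)*(r^2 - r - 6) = (r - 3)*(r - 1)*(r + 2)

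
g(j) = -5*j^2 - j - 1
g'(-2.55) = 24.50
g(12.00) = -733.00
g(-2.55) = -30.96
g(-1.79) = -15.23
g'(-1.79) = 16.90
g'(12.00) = -121.00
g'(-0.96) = 8.60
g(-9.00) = -397.00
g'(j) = -10*j - 1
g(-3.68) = -65.03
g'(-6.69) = 65.90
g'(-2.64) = 25.40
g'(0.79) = -8.90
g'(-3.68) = 35.80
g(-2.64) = -33.21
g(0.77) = -4.73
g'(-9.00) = 89.00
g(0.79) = -4.91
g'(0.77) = -8.70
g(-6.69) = -218.09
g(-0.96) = -4.65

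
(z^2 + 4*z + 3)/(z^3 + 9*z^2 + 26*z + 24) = (z + 1)/(z^2 + 6*z + 8)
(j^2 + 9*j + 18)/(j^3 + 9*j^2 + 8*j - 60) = (j + 3)/(j^2 + 3*j - 10)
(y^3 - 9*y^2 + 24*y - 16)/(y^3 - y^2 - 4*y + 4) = (y^2 - 8*y + 16)/(y^2 - 4)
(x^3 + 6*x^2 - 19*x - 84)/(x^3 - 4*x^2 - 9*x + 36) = (x + 7)/(x - 3)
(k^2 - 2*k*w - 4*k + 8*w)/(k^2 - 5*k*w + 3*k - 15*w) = (k^2 - 2*k*w - 4*k + 8*w)/(k^2 - 5*k*w + 3*k - 15*w)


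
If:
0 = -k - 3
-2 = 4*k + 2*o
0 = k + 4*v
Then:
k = -3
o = 5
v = 3/4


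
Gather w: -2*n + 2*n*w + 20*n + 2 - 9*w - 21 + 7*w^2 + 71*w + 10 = 18*n + 7*w^2 + w*(2*n + 62) - 9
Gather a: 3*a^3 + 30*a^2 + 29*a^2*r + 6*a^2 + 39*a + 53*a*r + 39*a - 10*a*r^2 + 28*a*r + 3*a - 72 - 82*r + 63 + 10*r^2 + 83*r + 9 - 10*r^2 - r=3*a^3 + a^2*(29*r + 36) + a*(-10*r^2 + 81*r + 81)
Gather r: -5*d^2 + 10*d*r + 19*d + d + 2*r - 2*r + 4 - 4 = -5*d^2 + 10*d*r + 20*d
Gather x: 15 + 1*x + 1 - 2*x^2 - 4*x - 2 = -2*x^2 - 3*x + 14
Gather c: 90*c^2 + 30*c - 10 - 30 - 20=90*c^2 + 30*c - 60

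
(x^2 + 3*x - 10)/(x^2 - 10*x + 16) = (x + 5)/(x - 8)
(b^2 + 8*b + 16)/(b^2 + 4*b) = (b + 4)/b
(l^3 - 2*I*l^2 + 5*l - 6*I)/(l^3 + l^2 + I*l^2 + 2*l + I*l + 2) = (l - 3*I)/(l + 1)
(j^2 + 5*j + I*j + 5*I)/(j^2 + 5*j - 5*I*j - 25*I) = (j + I)/(j - 5*I)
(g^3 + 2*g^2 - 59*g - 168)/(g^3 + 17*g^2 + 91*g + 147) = (g - 8)/(g + 7)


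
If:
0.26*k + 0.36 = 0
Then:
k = -1.38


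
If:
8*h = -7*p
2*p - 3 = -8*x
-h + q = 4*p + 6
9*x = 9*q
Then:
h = 35/24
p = -5/3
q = 19/24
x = 19/24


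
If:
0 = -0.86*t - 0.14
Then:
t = -0.16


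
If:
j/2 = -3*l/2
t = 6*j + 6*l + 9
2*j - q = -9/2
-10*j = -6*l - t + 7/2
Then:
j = 11/16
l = -11/48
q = 47/8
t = 47/4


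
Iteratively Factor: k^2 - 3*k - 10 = (k + 2)*(k - 5)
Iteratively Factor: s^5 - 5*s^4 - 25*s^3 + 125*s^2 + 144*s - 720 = (s - 5)*(s^4 - 25*s^2 + 144) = (s - 5)*(s + 3)*(s^3 - 3*s^2 - 16*s + 48) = (s - 5)*(s - 3)*(s + 3)*(s^2 - 16) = (s - 5)*(s - 3)*(s + 3)*(s + 4)*(s - 4)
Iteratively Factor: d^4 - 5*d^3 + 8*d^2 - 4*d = (d - 2)*(d^3 - 3*d^2 + 2*d) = (d - 2)^2*(d^2 - d) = d*(d - 2)^2*(d - 1)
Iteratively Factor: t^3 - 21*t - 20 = (t + 1)*(t^2 - t - 20) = (t - 5)*(t + 1)*(t + 4)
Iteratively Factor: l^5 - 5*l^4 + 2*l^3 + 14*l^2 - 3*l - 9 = (l - 1)*(l^4 - 4*l^3 - 2*l^2 + 12*l + 9) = (l - 3)*(l - 1)*(l^3 - l^2 - 5*l - 3) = (l - 3)*(l - 1)*(l + 1)*(l^2 - 2*l - 3) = (l - 3)*(l - 1)*(l + 1)^2*(l - 3)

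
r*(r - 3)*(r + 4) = r^3 + r^2 - 12*r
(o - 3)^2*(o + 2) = o^3 - 4*o^2 - 3*o + 18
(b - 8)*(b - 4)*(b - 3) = b^3 - 15*b^2 + 68*b - 96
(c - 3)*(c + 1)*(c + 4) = c^3 + 2*c^2 - 11*c - 12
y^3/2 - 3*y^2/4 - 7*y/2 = y*(y/2 + 1)*(y - 7/2)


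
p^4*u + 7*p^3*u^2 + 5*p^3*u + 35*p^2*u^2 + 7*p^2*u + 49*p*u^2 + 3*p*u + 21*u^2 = (p + 1)*(p + 3)*(p + 7*u)*(p*u + u)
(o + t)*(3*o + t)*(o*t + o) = 3*o^3*t + 3*o^3 + 4*o^2*t^2 + 4*o^2*t + o*t^3 + o*t^2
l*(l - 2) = l^2 - 2*l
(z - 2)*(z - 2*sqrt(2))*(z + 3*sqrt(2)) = z^3 - 2*z^2 + sqrt(2)*z^2 - 12*z - 2*sqrt(2)*z + 24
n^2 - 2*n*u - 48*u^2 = (n - 8*u)*(n + 6*u)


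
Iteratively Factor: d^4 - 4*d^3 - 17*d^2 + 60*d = (d + 4)*(d^3 - 8*d^2 + 15*d) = (d - 3)*(d + 4)*(d^2 - 5*d) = (d - 5)*(d - 3)*(d + 4)*(d)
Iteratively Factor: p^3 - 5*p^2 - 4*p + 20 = (p - 5)*(p^2 - 4) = (p - 5)*(p + 2)*(p - 2)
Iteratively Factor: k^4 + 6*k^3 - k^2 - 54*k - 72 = (k - 3)*(k^3 + 9*k^2 + 26*k + 24) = (k - 3)*(k + 2)*(k^2 + 7*k + 12) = (k - 3)*(k + 2)*(k + 3)*(k + 4)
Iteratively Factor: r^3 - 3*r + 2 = (r + 2)*(r^2 - 2*r + 1) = (r - 1)*(r + 2)*(r - 1)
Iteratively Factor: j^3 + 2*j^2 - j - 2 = (j + 1)*(j^2 + j - 2) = (j + 1)*(j + 2)*(j - 1)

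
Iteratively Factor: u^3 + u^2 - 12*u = (u)*(u^2 + u - 12) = u*(u - 3)*(u + 4)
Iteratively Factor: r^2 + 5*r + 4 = (r + 4)*(r + 1)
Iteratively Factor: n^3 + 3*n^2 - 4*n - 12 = (n + 3)*(n^2 - 4) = (n - 2)*(n + 3)*(n + 2)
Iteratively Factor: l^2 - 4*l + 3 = (l - 1)*(l - 3)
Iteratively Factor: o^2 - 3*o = (o - 3)*(o)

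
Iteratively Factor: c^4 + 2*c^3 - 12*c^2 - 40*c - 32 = (c + 2)*(c^3 - 12*c - 16) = (c + 2)^2*(c^2 - 2*c - 8) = (c + 2)^3*(c - 4)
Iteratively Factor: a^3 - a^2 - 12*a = (a + 3)*(a^2 - 4*a) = (a - 4)*(a + 3)*(a)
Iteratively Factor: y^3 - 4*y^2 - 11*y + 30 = (y - 5)*(y^2 + y - 6) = (y - 5)*(y - 2)*(y + 3)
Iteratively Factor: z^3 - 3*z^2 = (z - 3)*(z^2) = z*(z - 3)*(z)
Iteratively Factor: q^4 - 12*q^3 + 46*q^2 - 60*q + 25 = (q - 5)*(q^3 - 7*q^2 + 11*q - 5) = (q - 5)^2*(q^2 - 2*q + 1) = (q - 5)^2*(q - 1)*(q - 1)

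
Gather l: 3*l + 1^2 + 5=3*l + 6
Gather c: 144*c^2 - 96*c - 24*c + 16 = 144*c^2 - 120*c + 16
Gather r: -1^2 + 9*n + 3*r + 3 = 9*n + 3*r + 2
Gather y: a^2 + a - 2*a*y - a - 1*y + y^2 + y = a^2 - 2*a*y + y^2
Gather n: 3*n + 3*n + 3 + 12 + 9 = 6*n + 24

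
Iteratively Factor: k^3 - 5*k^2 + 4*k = (k)*(k^2 - 5*k + 4) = k*(k - 1)*(k - 4)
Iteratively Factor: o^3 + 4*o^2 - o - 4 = (o + 4)*(o^2 - 1) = (o + 1)*(o + 4)*(o - 1)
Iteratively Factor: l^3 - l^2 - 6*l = (l + 2)*(l^2 - 3*l) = l*(l + 2)*(l - 3)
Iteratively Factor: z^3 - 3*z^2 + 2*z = (z - 2)*(z^2 - z) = z*(z - 2)*(z - 1)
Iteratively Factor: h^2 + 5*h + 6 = (h + 3)*(h + 2)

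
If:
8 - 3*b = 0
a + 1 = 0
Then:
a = -1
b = 8/3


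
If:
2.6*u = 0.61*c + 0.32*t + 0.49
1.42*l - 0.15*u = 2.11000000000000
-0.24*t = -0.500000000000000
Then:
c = 4.26229508196721*u - 1.89617486338798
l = 0.105633802816901*u + 1.48591549295775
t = 2.08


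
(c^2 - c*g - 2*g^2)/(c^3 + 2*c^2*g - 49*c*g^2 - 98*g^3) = (c^2 - c*g - 2*g^2)/(c^3 + 2*c^2*g - 49*c*g^2 - 98*g^3)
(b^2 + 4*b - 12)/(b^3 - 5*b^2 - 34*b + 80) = (b + 6)/(b^2 - 3*b - 40)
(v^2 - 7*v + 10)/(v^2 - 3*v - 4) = (-v^2 + 7*v - 10)/(-v^2 + 3*v + 4)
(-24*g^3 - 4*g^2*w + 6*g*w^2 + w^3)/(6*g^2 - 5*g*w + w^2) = (12*g^2 + 8*g*w + w^2)/(-3*g + w)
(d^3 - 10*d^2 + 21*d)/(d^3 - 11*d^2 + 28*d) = (d - 3)/(d - 4)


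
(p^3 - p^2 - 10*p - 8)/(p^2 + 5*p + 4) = (p^2 - 2*p - 8)/(p + 4)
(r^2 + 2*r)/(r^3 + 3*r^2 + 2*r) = 1/(r + 1)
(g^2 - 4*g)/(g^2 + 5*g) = (g - 4)/(g + 5)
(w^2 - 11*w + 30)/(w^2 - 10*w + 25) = (w - 6)/(w - 5)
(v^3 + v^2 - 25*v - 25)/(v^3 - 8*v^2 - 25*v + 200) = (v + 1)/(v - 8)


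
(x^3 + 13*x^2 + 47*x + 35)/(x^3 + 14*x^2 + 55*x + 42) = (x + 5)/(x + 6)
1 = 1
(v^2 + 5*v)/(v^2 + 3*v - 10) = v/(v - 2)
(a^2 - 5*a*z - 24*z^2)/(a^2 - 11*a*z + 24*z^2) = (-a - 3*z)/(-a + 3*z)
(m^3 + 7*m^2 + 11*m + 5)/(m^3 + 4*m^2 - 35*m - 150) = (m^2 + 2*m + 1)/(m^2 - m - 30)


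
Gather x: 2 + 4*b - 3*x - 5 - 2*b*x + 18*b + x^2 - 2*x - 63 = 22*b + x^2 + x*(-2*b - 5) - 66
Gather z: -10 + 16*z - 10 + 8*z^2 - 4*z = 8*z^2 + 12*z - 20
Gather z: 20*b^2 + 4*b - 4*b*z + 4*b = 20*b^2 - 4*b*z + 8*b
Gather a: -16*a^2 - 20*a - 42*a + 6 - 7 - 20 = -16*a^2 - 62*a - 21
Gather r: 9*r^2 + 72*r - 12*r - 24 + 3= 9*r^2 + 60*r - 21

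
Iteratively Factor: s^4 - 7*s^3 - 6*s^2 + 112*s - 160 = (s + 4)*(s^3 - 11*s^2 + 38*s - 40) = (s - 5)*(s + 4)*(s^2 - 6*s + 8) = (s - 5)*(s - 2)*(s + 4)*(s - 4)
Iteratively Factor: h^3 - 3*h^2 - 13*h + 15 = (h - 1)*(h^2 - 2*h - 15) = (h - 1)*(h + 3)*(h - 5)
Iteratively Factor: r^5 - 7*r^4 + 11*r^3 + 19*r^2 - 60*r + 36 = (r - 2)*(r^4 - 5*r^3 + r^2 + 21*r - 18) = (r - 2)*(r + 2)*(r^3 - 7*r^2 + 15*r - 9) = (r - 2)*(r - 1)*(r + 2)*(r^2 - 6*r + 9) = (r - 3)*(r - 2)*(r - 1)*(r + 2)*(r - 3)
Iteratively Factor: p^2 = (p)*(p)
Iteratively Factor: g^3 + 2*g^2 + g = (g + 1)*(g^2 + g) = g*(g + 1)*(g + 1)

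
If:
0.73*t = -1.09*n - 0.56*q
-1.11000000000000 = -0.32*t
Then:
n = -0.513761467889908*q - 2.32310779816514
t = 3.47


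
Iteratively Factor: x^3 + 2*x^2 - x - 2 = (x + 1)*(x^2 + x - 2) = (x + 1)*(x + 2)*(x - 1)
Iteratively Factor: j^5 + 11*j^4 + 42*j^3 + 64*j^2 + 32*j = (j + 4)*(j^4 + 7*j^3 + 14*j^2 + 8*j) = (j + 2)*(j + 4)*(j^3 + 5*j^2 + 4*j) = (j + 1)*(j + 2)*(j + 4)*(j^2 + 4*j) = j*(j + 1)*(j + 2)*(j + 4)*(j + 4)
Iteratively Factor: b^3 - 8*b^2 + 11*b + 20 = (b - 5)*(b^2 - 3*b - 4) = (b - 5)*(b - 4)*(b + 1)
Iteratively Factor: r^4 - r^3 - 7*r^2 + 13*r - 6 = (r + 3)*(r^3 - 4*r^2 + 5*r - 2) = (r - 1)*(r + 3)*(r^2 - 3*r + 2) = (r - 2)*(r - 1)*(r + 3)*(r - 1)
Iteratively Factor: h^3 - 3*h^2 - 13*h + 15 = (h + 3)*(h^2 - 6*h + 5) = (h - 5)*(h + 3)*(h - 1)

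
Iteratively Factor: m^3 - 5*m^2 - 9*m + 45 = (m + 3)*(m^2 - 8*m + 15) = (m - 5)*(m + 3)*(m - 3)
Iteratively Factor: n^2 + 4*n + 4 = (n + 2)*(n + 2)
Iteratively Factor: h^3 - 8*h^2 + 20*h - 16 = (h - 2)*(h^2 - 6*h + 8) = (h - 2)^2*(h - 4)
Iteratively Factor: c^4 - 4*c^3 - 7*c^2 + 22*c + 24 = (c - 3)*(c^3 - c^2 - 10*c - 8) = (c - 3)*(c + 1)*(c^2 - 2*c - 8) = (c - 4)*(c - 3)*(c + 1)*(c + 2)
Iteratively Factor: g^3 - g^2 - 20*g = (g - 5)*(g^2 + 4*g) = (g - 5)*(g + 4)*(g)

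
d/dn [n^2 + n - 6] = 2*n + 1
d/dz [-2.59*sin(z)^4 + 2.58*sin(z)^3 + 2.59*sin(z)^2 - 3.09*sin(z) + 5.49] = 1.295*sin(4*z) - 1.155*cos(z) - 1.935*cos(3*z)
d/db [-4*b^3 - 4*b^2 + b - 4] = -12*b^2 - 8*b + 1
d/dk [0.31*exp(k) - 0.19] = 0.31*exp(k)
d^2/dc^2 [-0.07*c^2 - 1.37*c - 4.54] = -0.140000000000000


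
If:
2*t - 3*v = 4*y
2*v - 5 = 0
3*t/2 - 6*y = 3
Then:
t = 11/2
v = 5/2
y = 7/8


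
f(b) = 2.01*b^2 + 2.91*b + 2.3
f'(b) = 4.02*b + 2.91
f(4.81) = 62.80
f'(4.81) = 22.25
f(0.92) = 6.68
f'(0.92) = 6.61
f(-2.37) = 6.69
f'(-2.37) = -6.62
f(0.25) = 3.15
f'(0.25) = 3.92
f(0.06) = 2.48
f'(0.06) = 3.15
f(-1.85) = 3.80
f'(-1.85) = -4.53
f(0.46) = 4.06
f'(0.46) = 4.76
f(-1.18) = 1.66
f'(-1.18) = -1.83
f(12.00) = 326.66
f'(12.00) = 51.15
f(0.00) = 2.30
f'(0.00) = 2.91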